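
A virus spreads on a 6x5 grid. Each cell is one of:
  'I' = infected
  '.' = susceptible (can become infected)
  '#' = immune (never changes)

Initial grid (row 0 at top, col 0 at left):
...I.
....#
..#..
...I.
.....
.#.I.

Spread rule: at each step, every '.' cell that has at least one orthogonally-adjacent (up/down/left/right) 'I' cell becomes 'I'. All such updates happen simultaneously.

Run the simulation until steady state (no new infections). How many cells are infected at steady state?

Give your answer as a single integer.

Step 0 (initial): 3 infected
Step 1: +9 new -> 12 infected
Step 2: +6 new -> 18 infected
Step 3: +5 new -> 23 infected
Step 4: +3 new -> 26 infected
Step 5: +1 new -> 27 infected
Step 6: +0 new -> 27 infected

Answer: 27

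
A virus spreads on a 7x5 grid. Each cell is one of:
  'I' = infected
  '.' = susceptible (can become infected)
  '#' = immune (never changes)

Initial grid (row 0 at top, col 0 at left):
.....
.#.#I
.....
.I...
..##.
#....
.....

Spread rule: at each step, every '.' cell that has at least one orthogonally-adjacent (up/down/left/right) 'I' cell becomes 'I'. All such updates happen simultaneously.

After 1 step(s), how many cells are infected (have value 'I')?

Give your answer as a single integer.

Answer: 8

Derivation:
Step 0 (initial): 2 infected
Step 1: +6 new -> 8 infected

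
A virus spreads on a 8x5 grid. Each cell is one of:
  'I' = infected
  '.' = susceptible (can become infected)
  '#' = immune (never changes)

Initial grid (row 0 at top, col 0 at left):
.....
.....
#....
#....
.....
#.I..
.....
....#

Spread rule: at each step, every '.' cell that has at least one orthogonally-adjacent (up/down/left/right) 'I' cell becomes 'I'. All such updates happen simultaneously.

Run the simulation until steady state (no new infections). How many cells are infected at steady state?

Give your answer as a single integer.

Answer: 36

Derivation:
Step 0 (initial): 1 infected
Step 1: +4 new -> 5 infected
Step 2: +7 new -> 12 infected
Step 3: +9 new -> 21 infected
Step 4: +5 new -> 26 infected
Step 5: +4 new -> 30 infected
Step 6: +4 new -> 34 infected
Step 7: +2 new -> 36 infected
Step 8: +0 new -> 36 infected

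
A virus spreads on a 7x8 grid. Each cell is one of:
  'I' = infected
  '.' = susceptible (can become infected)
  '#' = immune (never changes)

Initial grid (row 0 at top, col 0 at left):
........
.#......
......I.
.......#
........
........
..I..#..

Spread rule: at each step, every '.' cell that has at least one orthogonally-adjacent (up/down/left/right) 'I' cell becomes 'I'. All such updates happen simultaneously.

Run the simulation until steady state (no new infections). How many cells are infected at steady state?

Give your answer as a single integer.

Step 0 (initial): 2 infected
Step 1: +7 new -> 9 infected
Step 2: +11 new -> 20 infected
Step 3: +13 new -> 33 infected
Step 4: +10 new -> 43 infected
Step 5: +5 new -> 48 infected
Step 6: +2 new -> 50 infected
Step 7: +2 new -> 52 infected
Step 8: +1 new -> 53 infected
Step 9: +0 new -> 53 infected

Answer: 53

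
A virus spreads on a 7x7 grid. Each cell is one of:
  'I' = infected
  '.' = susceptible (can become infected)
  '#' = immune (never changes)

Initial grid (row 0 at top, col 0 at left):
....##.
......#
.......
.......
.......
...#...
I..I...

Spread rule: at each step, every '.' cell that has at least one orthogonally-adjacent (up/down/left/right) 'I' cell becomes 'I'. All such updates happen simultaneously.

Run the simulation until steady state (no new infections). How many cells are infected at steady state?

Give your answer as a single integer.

Answer: 44

Derivation:
Step 0 (initial): 2 infected
Step 1: +4 new -> 6 infected
Step 2: +5 new -> 11 infected
Step 3: +6 new -> 17 infected
Step 4: +7 new -> 24 infected
Step 5: +7 new -> 31 infected
Step 6: +7 new -> 38 infected
Step 7: +5 new -> 43 infected
Step 8: +1 new -> 44 infected
Step 9: +0 new -> 44 infected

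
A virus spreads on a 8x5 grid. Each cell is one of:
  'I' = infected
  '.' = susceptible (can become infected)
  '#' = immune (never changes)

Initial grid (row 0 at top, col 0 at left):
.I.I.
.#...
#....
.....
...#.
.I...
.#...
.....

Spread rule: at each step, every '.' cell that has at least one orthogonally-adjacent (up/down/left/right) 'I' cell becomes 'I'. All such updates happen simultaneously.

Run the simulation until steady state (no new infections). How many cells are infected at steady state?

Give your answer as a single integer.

Step 0 (initial): 3 infected
Step 1: +7 new -> 10 infected
Step 2: +10 new -> 20 infected
Step 3: +10 new -> 30 infected
Step 4: +5 new -> 35 infected
Step 5: +1 new -> 36 infected
Step 6: +0 new -> 36 infected

Answer: 36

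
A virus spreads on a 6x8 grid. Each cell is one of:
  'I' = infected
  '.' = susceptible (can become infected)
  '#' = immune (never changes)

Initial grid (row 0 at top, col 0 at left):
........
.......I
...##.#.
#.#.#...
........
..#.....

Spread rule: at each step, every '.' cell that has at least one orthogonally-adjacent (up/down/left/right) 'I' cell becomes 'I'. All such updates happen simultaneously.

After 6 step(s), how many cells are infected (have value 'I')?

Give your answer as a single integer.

Step 0 (initial): 1 infected
Step 1: +3 new -> 4 infected
Step 2: +3 new -> 7 infected
Step 3: +5 new -> 12 infected
Step 4: +5 new -> 17 infected
Step 5: +4 new -> 21 infected
Step 6: +5 new -> 26 infected

Answer: 26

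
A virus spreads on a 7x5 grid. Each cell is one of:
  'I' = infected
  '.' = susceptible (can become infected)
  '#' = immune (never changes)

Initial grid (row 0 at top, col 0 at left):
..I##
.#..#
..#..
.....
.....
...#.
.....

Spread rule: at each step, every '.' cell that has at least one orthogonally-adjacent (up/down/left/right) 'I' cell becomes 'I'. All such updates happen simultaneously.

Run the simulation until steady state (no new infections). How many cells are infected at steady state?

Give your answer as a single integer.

Step 0 (initial): 1 infected
Step 1: +2 new -> 3 infected
Step 2: +2 new -> 5 infected
Step 3: +2 new -> 7 infected
Step 4: +3 new -> 10 infected
Step 5: +5 new -> 15 infected
Step 6: +4 new -> 19 infected
Step 7: +4 new -> 23 infected
Step 8: +4 new -> 27 infected
Step 9: +2 new -> 29 infected
Step 10: +0 new -> 29 infected

Answer: 29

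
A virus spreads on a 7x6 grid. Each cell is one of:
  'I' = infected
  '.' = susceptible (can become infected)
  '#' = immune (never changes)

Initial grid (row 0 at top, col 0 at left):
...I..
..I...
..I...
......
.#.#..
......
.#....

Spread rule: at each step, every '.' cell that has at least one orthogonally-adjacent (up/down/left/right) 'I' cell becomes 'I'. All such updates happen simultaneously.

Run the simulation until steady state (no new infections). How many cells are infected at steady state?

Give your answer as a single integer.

Answer: 39

Derivation:
Step 0 (initial): 3 infected
Step 1: +7 new -> 10 infected
Step 2: +9 new -> 19 infected
Step 3: +6 new -> 25 infected
Step 4: +6 new -> 31 infected
Step 5: +4 new -> 35 infected
Step 6: +3 new -> 38 infected
Step 7: +1 new -> 39 infected
Step 8: +0 new -> 39 infected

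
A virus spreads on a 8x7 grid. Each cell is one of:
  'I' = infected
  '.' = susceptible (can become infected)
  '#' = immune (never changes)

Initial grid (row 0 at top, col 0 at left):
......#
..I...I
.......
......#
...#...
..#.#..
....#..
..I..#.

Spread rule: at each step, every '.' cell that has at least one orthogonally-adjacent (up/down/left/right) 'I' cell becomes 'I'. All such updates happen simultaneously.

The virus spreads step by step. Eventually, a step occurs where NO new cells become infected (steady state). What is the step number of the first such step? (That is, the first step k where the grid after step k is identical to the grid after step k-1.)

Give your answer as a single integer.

Step 0 (initial): 3 infected
Step 1: +9 new -> 12 infected
Step 2: +13 new -> 25 infected
Step 3: +11 new -> 36 infected
Step 4: +5 new -> 41 infected
Step 5: +4 new -> 45 infected
Step 6: +2 new -> 47 infected
Step 7: +1 new -> 48 infected
Step 8: +1 new -> 49 infected
Step 9: +0 new -> 49 infected

Answer: 9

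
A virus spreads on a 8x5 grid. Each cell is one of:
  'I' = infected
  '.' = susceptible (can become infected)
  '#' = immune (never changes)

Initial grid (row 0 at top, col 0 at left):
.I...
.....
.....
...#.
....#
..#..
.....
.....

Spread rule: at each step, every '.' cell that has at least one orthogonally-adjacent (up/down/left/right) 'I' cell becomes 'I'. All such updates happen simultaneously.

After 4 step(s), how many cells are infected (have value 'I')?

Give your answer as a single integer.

Step 0 (initial): 1 infected
Step 1: +3 new -> 4 infected
Step 2: +4 new -> 8 infected
Step 3: +5 new -> 13 infected
Step 4: +5 new -> 18 infected

Answer: 18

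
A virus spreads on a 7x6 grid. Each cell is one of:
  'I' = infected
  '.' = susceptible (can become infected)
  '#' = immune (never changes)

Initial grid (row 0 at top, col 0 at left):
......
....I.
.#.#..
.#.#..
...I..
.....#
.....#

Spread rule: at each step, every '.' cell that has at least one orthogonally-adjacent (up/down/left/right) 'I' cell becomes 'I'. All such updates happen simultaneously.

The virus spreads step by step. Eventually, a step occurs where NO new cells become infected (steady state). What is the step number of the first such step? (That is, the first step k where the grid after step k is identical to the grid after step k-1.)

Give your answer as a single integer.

Answer: 6

Derivation:
Step 0 (initial): 2 infected
Step 1: +7 new -> 9 infected
Step 2: +11 new -> 20 infected
Step 3: +8 new -> 28 infected
Step 4: +5 new -> 33 infected
Step 5: +3 new -> 36 infected
Step 6: +0 new -> 36 infected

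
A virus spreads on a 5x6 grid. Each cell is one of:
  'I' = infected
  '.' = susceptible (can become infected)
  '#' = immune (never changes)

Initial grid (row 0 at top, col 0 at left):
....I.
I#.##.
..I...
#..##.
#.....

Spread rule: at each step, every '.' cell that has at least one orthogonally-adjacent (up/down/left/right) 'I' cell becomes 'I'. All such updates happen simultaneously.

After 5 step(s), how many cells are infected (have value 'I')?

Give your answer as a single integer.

Answer: 23

Derivation:
Step 0 (initial): 3 infected
Step 1: +8 new -> 11 infected
Step 2: +6 new -> 17 infected
Step 3: +3 new -> 20 infected
Step 4: +2 new -> 22 infected
Step 5: +1 new -> 23 infected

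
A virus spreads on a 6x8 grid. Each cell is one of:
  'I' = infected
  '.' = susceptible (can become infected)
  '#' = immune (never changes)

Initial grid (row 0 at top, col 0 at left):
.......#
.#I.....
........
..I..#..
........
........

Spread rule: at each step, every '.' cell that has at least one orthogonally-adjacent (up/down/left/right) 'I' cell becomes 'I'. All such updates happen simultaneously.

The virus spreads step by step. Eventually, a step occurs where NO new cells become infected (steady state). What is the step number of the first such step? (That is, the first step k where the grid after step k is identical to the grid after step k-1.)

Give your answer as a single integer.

Step 0 (initial): 2 infected
Step 1: +6 new -> 8 infected
Step 2: +10 new -> 18 infected
Step 3: +9 new -> 27 infected
Step 4: +7 new -> 34 infected
Step 5: +5 new -> 39 infected
Step 6: +4 new -> 43 infected
Step 7: +2 new -> 45 infected
Step 8: +0 new -> 45 infected

Answer: 8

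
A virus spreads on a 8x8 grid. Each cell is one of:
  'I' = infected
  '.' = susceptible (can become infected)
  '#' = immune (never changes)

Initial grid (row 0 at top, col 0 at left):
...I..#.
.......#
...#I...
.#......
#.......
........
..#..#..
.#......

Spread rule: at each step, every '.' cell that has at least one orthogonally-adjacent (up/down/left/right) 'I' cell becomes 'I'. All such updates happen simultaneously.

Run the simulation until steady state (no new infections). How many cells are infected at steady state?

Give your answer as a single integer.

Step 0 (initial): 2 infected
Step 1: +6 new -> 8 infected
Step 2: +8 new -> 16 infected
Step 3: +10 new -> 26 infected
Step 4: +8 new -> 34 infected
Step 5: +7 new -> 41 infected
Step 6: +6 new -> 47 infected
Step 7: +5 new -> 52 infected
Step 8: +2 new -> 54 infected
Step 9: +1 new -> 55 infected
Step 10: +0 new -> 55 infected

Answer: 55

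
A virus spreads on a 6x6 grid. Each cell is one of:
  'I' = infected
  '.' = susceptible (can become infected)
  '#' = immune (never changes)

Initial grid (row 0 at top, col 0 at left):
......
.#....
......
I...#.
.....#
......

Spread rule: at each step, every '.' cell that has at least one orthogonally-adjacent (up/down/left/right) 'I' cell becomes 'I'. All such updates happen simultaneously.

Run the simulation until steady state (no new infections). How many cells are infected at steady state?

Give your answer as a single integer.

Step 0 (initial): 1 infected
Step 1: +3 new -> 4 infected
Step 2: +5 new -> 9 infected
Step 3: +5 new -> 14 infected
Step 4: +5 new -> 19 infected
Step 5: +5 new -> 24 infected
Step 6: +4 new -> 28 infected
Step 7: +4 new -> 32 infected
Step 8: +1 new -> 33 infected
Step 9: +0 new -> 33 infected

Answer: 33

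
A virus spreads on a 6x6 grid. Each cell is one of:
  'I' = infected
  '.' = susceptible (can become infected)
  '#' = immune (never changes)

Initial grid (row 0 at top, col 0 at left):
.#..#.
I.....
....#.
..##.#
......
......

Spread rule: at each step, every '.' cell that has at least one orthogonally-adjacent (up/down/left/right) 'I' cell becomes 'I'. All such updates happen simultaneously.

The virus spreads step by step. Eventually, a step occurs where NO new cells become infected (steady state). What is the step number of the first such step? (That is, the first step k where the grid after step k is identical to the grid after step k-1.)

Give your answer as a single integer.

Step 0 (initial): 1 infected
Step 1: +3 new -> 4 infected
Step 2: +3 new -> 7 infected
Step 3: +5 new -> 12 infected
Step 4: +5 new -> 17 infected
Step 5: +3 new -> 20 infected
Step 6: +4 new -> 24 infected
Step 7: +2 new -> 26 infected
Step 8: +3 new -> 29 infected
Step 9: +1 new -> 30 infected
Step 10: +0 new -> 30 infected

Answer: 10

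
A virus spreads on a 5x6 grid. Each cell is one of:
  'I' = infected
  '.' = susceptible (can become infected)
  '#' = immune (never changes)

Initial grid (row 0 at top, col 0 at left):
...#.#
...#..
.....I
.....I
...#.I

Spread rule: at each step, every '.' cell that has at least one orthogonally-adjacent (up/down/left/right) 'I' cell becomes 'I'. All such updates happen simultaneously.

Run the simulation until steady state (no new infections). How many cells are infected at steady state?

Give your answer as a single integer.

Answer: 26

Derivation:
Step 0 (initial): 3 infected
Step 1: +4 new -> 7 infected
Step 2: +3 new -> 10 infected
Step 3: +3 new -> 13 infected
Step 4: +4 new -> 17 infected
Step 5: +5 new -> 22 infected
Step 6: +3 new -> 25 infected
Step 7: +1 new -> 26 infected
Step 8: +0 new -> 26 infected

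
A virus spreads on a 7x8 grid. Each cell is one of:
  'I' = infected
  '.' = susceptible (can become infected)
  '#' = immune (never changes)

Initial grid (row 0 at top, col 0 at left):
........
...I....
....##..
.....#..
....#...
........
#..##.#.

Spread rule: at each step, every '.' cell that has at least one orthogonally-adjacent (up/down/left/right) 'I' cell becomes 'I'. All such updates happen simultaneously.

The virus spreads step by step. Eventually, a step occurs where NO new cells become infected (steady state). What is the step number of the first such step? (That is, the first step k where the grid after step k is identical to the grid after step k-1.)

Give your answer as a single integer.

Step 0 (initial): 1 infected
Step 1: +4 new -> 5 infected
Step 2: +6 new -> 11 infected
Step 3: +8 new -> 19 infected
Step 4: +8 new -> 27 infected
Step 5: +7 new -> 34 infected
Step 6: +6 new -> 40 infected
Step 7: +6 new -> 46 infected
Step 8: +1 new -> 47 infected
Step 9: +1 new -> 48 infected
Step 10: +0 new -> 48 infected

Answer: 10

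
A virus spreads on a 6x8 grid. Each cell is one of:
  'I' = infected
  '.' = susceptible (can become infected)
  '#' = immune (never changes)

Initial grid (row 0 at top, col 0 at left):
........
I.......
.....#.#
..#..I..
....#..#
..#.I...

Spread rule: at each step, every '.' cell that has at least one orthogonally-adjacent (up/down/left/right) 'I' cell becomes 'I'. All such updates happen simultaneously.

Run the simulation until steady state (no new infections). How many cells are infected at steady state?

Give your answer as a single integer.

Step 0 (initial): 3 infected
Step 1: +8 new -> 11 infected
Step 2: +11 new -> 22 infected
Step 3: +10 new -> 32 infected
Step 4: +7 new -> 39 infected
Step 5: +3 new -> 42 infected
Step 6: +0 new -> 42 infected

Answer: 42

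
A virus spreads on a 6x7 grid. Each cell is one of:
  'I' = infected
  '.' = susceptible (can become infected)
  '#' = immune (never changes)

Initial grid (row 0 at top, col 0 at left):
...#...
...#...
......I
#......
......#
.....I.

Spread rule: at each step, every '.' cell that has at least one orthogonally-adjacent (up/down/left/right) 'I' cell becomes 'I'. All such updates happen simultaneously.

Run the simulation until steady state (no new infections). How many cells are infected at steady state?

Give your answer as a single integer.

Step 0 (initial): 2 infected
Step 1: +6 new -> 8 infected
Step 2: +6 new -> 14 infected
Step 3: +6 new -> 20 infected
Step 4: +5 new -> 25 infected
Step 5: +5 new -> 30 infected
Step 6: +5 new -> 35 infected
Step 7: +2 new -> 37 infected
Step 8: +1 new -> 38 infected
Step 9: +0 new -> 38 infected

Answer: 38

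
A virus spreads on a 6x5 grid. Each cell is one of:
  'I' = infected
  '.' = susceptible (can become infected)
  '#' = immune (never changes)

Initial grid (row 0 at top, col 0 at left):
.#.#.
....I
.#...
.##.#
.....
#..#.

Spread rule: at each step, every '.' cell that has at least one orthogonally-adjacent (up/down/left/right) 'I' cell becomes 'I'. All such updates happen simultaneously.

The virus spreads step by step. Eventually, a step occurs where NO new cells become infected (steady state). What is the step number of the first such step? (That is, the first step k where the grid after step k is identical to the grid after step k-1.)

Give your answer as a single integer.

Step 0 (initial): 1 infected
Step 1: +3 new -> 4 infected
Step 2: +2 new -> 6 infected
Step 3: +4 new -> 10 infected
Step 4: +2 new -> 12 infected
Step 5: +4 new -> 16 infected
Step 6: +4 new -> 20 infected
Step 7: +2 new -> 22 infected
Step 8: +0 new -> 22 infected

Answer: 8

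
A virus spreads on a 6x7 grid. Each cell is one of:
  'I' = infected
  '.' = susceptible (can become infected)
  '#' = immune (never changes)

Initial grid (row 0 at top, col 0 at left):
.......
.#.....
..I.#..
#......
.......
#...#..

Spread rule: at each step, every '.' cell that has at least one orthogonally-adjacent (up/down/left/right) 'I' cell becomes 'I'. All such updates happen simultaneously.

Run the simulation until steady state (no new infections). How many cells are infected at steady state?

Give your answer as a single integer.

Step 0 (initial): 1 infected
Step 1: +4 new -> 5 infected
Step 2: +6 new -> 11 infected
Step 3: +8 new -> 19 infected
Step 4: +8 new -> 27 infected
Step 5: +5 new -> 32 infected
Step 6: +4 new -> 36 infected
Step 7: +1 new -> 37 infected
Step 8: +0 new -> 37 infected

Answer: 37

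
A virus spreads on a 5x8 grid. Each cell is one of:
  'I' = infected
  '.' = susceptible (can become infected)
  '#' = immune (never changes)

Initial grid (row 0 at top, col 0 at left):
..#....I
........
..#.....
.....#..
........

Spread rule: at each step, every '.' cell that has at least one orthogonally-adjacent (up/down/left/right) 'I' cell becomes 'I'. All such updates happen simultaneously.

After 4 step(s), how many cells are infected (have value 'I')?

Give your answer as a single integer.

Answer: 15

Derivation:
Step 0 (initial): 1 infected
Step 1: +2 new -> 3 infected
Step 2: +3 new -> 6 infected
Step 3: +4 new -> 10 infected
Step 4: +5 new -> 15 infected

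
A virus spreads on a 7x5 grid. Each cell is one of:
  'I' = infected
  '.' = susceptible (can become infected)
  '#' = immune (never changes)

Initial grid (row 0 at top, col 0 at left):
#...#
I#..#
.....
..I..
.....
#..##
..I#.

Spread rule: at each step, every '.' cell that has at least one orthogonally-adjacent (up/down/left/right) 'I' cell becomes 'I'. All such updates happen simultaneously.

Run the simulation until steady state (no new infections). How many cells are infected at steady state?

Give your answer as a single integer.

Step 0 (initial): 3 infected
Step 1: +7 new -> 10 infected
Step 2: +9 new -> 19 infected
Step 3: +5 new -> 24 infected
Step 4: +2 new -> 26 infected
Step 5: +0 new -> 26 infected

Answer: 26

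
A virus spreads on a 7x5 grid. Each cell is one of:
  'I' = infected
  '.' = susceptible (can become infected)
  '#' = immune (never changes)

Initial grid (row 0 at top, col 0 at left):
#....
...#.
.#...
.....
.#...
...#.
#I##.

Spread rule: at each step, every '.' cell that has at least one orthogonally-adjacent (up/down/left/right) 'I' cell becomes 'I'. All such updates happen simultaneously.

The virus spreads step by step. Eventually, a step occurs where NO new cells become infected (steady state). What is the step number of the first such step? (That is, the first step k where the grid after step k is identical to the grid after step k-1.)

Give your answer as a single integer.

Answer: 10

Derivation:
Step 0 (initial): 1 infected
Step 1: +1 new -> 2 infected
Step 2: +2 new -> 4 infected
Step 3: +2 new -> 6 infected
Step 4: +3 new -> 9 infected
Step 5: +5 new -> 14 infected
Step 6: +5 new -> 19 infected
Step 7: +4 new -> 23 infected
Step 8: +3 new -> 26 infected
Step 9: +1 new -> 27 infected
Step 10: +0 new -> 27 infected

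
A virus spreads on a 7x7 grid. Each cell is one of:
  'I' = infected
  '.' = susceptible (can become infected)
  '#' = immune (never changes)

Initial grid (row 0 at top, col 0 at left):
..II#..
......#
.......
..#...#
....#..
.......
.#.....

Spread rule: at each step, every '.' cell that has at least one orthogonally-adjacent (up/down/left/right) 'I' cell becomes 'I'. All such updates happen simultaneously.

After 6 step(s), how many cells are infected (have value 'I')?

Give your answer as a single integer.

Answer: 34

Derivation:
Step 0 (initial): 2 infected
Step 1: +3 new -> 5 infected
Step 2: +5 new -> 10 infected
Step 3: +5 new -> 15 infected
Step 4: +6 new -> 21 infected
Step 5: +7 new -> 28 infected
Step 6: +6 new -> 34 infected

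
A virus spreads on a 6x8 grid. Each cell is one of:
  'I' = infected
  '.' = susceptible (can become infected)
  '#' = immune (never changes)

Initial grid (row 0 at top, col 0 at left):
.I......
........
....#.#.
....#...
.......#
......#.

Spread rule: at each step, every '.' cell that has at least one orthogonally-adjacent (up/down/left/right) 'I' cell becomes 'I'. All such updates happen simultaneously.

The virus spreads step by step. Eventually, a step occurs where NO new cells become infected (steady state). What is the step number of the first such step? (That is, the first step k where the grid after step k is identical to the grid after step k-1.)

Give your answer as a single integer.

Step 0 (initial): 1 infected
Step 1: +3 new -> 4 infected
Step 2: +4 new -> 8 infected
Step 3: +5 new -> 13 infected
Step 4: +6 new -> 19 infected
Step 5: +6 new -> 25 infected
Step 6: +6 new -> 31 infected
Step 7: +4 new -> 35 infected
Step 8: +4 new -> 39 infected
Step 9: +3 new -> 42 infected
Step 10: +0 new -> 42 infected

Answer: 10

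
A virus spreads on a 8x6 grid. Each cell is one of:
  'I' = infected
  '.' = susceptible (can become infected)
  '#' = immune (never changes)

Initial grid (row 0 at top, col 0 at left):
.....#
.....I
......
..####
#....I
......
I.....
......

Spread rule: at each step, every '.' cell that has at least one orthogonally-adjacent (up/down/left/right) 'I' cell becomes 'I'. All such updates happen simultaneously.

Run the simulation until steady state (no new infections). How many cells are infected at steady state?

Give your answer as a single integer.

Answer: 42

Derivation:
Step 0 (initial): 3 infected
Step 1: +7 new -> 10 infected
Step 2: +9 new -> 19 infected
Step 3: +11 new -> 30 infected
Step 4: +6 new -> 36 infected
Step 5: +4 new -> 40 infected
Step 6: +2 new -> 42 infected
Step 7: +0 new -> 42 infected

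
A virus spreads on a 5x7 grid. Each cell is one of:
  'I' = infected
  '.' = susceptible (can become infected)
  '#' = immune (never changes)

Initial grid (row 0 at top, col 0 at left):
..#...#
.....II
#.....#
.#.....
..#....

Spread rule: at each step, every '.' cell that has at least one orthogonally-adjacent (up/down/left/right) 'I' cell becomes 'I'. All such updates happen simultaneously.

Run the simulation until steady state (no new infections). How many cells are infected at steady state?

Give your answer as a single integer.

Answer: 26

Derivation:
Step 0 (initial): 2 infected
Step 1: +3 new -> 5 infected
Step 2: +4 new -> 9 infected
Step 3: +6 new -> 15 infected
Step 4: +5 new -> 20 infected
Step 5: +5 new -> 25 infected
Step 6: +1 new -> 26 infected
Step 7: +0 new -> 26 infected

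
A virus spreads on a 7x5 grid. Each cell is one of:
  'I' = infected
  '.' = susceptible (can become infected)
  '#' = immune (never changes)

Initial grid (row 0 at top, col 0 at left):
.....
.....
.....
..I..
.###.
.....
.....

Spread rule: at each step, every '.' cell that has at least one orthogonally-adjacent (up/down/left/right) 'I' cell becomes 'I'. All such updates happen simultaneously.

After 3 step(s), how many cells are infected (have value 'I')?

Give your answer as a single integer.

Step 0 (initial): 1 infected
Step 1: +3 new -> 4 infected
Step 2: +5 new -> 9 infected
Step 3: +7 new -> 16 infected

Answer: 16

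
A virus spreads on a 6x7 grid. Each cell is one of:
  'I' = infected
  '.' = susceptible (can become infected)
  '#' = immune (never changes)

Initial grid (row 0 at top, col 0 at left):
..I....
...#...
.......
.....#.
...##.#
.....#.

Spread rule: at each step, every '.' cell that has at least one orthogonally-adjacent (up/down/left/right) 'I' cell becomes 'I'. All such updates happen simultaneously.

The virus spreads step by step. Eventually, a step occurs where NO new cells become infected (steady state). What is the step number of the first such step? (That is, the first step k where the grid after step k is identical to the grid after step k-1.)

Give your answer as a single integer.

Answer: 8

Derivation:
Step 0 (initial): 1 infected
Step 1: +3 new -> 4 infected
Step 2: +4 new -> 8 infected
Step 3: +6 new -> 14 infected
Step 4: +7 new -> 21 infected
Step 5: +6 new -> 27 infected
Step 6: +4 new -> 31 infected
Step 7: +3 new -> 34 infected
Step 8: +0 new -> 34 infected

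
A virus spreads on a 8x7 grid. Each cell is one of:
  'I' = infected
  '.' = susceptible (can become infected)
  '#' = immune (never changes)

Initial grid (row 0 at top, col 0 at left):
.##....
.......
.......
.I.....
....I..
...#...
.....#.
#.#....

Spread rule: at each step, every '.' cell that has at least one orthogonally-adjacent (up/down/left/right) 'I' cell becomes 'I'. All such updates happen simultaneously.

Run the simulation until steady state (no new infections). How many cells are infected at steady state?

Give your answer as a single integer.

Step 0 (initial): 2 infected
Step 1: +8 new -> 10 infected
Step 2: +12 new -> 22 infected
Step 3: +12 new -> 34 infected
Step 4: +11 new -> 45 infected
Step 5: +4 new -> 49 infected
Step 6: +1 new -> 50 infected
Step 7: +0 new -> 50 infected

Answer: 50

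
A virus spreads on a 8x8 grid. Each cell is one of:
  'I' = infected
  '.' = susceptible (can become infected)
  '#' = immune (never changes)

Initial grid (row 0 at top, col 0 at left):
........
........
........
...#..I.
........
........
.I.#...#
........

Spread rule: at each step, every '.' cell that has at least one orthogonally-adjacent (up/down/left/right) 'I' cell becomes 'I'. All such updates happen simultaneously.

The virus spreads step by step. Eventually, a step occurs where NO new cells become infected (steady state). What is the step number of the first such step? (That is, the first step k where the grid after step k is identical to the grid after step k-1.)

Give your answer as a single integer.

Answer: 8

Derivation:
Step 0 (initial): 2 infected
Step 1: +8 new -> 10 infected
Step 2: +12 new -> 22 infected
Step 3: +13 new -> 35 infected
Step 4: +12 new -> 47 infected
Step 5: +8 new -> 55 infected
Step 6: +4 new -> 59 infected
Step 7: +2 new -> 61 infected
Step 8: +0 new -> 61 infected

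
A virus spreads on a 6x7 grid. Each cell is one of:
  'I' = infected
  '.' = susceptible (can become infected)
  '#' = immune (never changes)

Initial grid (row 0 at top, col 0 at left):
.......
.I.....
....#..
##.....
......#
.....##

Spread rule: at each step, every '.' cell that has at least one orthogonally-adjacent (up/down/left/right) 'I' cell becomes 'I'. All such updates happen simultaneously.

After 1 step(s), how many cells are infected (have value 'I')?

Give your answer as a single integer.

Answer: 5

Derivation:
Step 0 (initial): 1 infected
Step 1: +4 new -> 5 infected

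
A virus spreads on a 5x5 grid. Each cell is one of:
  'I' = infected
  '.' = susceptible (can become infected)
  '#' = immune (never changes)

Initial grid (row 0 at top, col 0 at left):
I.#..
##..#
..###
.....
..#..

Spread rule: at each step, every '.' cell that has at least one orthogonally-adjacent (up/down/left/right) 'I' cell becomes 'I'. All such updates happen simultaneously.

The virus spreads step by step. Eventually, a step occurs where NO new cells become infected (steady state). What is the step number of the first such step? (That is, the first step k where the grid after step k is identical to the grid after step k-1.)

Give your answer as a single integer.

Step 0 (initial): 1 infected
Step 1: +1 new -> 2 infected
Step 2: +0 new -> 2 infected

Answer: 2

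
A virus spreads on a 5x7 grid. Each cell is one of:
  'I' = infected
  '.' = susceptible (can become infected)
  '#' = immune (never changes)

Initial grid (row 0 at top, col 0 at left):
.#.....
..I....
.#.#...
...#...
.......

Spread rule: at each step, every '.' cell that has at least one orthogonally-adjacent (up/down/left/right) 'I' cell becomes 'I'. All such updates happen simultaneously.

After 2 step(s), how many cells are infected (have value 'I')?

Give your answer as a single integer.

Answer: 9

Derivation:
Step 0 (initial): 1 infected
Step 1: +4 new -> 5 infected
Step 2: +4 new -> 9 infected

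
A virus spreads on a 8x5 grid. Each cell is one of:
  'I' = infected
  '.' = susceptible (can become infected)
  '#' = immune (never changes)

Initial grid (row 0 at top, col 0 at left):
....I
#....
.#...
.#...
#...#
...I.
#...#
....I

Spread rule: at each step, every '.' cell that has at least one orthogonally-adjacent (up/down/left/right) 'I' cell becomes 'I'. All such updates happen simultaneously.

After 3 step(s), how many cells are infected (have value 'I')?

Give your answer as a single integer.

Step 0 (initial): 3 infected
Step 1: +7 new -> 10 infected
Step 2: +8 new -> 18 infected
Step 3: +9 new -> 27 infected

Answer: 27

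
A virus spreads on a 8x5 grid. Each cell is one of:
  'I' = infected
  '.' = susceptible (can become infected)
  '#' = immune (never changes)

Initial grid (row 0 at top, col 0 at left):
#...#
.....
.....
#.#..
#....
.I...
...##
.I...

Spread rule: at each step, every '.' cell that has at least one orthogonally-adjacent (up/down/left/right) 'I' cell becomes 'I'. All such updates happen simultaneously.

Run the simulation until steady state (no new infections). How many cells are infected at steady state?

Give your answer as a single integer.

Step 0 (initial): 2 infected
Step 1: +6 new -> 8 infected
Step 2: +6 new -> 14 infected
Step 3: +4 new -> 18 infected
Step 4: +5 new -> 23 infected
Step 5: +5 new -> 28 infected
Step 6: +3 new -> 31 infected
Step 7: +2 new -> 33 infected
Step 8: +0 new -> 33 infected

Answer: 33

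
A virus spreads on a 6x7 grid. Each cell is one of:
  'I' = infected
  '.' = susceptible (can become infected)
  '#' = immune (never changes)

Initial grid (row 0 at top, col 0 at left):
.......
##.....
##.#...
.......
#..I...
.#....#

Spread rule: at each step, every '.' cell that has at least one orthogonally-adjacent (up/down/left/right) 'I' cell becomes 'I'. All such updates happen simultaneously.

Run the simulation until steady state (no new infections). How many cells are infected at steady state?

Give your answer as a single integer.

Step 0 (initial): 1 infected
Step 1: +4 new -> 5 infected
Step 2: +6 new -> 11 infected
Step 3: +6 new -> 17 infected
Step 4: +5 new -> 22 infected
Step 5: +5 new -> 27 infected
Step 6: +4 new -> 31 infected
Step 7: +2 new -> 33 infected
Step 8: +0 new -> 33 infected

Answer: 33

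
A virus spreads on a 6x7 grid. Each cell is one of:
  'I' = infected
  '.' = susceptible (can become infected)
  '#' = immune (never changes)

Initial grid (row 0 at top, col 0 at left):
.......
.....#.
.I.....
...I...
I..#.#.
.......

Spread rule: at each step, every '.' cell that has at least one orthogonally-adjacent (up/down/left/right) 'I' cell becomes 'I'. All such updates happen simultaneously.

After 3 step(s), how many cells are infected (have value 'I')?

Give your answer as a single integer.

Answer: 30

Derivation:
Step 0 (initial): 3 infected
Step 1: +10 new -> 13 infected
Step 2: +9 new -> 22 infected
Step 3: +8 new -> 30 infected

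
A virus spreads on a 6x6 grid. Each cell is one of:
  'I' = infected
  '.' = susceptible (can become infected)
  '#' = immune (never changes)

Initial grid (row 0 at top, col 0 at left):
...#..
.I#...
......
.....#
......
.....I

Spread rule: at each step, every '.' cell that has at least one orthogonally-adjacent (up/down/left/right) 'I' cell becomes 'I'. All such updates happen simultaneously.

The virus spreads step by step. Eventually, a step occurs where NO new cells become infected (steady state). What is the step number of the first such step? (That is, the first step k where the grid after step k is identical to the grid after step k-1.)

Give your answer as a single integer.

Step 0 (initial): 2 infected
Step 1: +5 new -> 7 infected
Step 2: +7 new -> 14 infected
Step 3: +7 new -> 21 infected
Step 4: +6 new -> 27 infected
Step 5: +3 new -> 30 infected
Step 6: +2 new -> 32 infected
Step 7: +1 new -> 33 infected
Step 8: +0 new -> 33 infected

Answer: 8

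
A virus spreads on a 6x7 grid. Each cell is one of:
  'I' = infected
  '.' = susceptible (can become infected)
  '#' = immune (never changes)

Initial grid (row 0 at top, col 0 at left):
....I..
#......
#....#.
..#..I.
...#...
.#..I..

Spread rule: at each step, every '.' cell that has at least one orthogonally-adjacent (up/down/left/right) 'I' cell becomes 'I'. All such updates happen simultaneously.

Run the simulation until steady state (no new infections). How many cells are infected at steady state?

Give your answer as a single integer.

Step 0 (initial): 3 infected
Step 1: +9 new -> 12 infected
Step 2: +10 new -> 22 infected
Step 3: +5 new -> 27 infected
Step 4: +4 new -> 31 infected
Step 5: +3 new -> 34 infected
Step 6: +2 new -> 36 infected
Step 7: +0 new -> 36 infected

Answer: 36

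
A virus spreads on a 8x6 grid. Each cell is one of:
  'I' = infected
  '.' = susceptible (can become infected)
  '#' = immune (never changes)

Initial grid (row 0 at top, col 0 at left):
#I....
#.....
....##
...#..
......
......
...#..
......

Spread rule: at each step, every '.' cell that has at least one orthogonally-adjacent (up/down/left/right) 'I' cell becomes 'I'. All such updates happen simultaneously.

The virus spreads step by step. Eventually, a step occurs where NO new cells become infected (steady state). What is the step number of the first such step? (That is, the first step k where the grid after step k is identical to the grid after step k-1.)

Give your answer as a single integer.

Step 0 (initial): 1 infected
Step 1: +2 new -> 3 infected
Step 2: +3 new -> 6 infected
Step 3: +5 new -> 11 infected
Step 4: +6 new -> 17 infected
Step 5: +4 new -> 21 infected
Step 6: +4 new -> 25 infected
Step 7: +5 new -> 30 infected
Step 8: +5 new -> 35 infected
Step 9: +4 new -> 39 infected
Step 10: +2 new -> 41 infected
Step 11: +1 new -> 42 infected
Step 12: +0 new -> 42 infected

Answer: 12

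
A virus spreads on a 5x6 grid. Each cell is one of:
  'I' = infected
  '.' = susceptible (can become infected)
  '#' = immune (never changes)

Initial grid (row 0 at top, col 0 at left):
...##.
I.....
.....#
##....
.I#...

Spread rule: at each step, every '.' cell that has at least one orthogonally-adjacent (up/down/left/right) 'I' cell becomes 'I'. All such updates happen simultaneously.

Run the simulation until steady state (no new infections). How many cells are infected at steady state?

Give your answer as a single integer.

Answer: 24

Derivation:
Step 0 (initial): 2 infected
Step 1: +4 new -> 6 infected
Step 2: +3 new -> 9 infected
Step 3: +3 new -> 12 infected
Step 4: +3 new -> 15 infected
Step 5: +3 new -> 18 infected
Step 6: +3 new -> 21 infected
Step 7: +2 new -> 23 infected
Step 8: +1 new -> 24 infected
Step 9: +0 new -> 24 infected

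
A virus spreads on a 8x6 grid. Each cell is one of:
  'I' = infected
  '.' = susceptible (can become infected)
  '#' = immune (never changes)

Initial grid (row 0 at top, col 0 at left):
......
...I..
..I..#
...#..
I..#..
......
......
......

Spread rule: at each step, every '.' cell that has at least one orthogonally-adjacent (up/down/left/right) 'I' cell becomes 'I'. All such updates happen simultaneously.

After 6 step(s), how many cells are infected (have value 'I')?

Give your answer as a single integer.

Step 0 (initial): 3 infected
Step 1: +9 new -> 12 infected
Step 2: +10 new -> 22 infected
Step 3: +7 new -> 29 infected
Step 4: +6 new -> 35 infected
Step 5: +4 new -> 39 infected
Step 6: +3 new -> 42 infected

Answer: 42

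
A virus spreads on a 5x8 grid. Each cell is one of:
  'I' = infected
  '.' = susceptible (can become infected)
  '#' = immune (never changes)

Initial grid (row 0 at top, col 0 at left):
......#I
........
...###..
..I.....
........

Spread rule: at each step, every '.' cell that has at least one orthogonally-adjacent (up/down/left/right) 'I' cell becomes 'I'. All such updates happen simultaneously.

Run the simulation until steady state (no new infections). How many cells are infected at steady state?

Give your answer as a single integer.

Step 0 (initial): 2 infected
Step 1: +5 new -> 7 infected
Step 2: +8 new -> 15 infected
Step 3: +10 new -> 25 infected
Step 4: +8 new -> 33 infected
Step 5: +3 new -> 36 infected
Step 6: +0 new -> 36 infected

Answer: 36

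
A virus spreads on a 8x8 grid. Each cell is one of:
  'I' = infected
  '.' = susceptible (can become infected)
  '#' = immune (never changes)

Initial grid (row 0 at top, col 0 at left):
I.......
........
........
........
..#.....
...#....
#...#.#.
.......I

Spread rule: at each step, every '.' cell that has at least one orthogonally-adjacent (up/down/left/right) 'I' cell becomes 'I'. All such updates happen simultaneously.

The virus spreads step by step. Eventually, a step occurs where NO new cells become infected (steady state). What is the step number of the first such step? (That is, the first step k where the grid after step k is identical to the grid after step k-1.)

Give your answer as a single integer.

Step 0 (initial): 2 infected
Step 1: +4 new -> 6 infected
Step 2: +5 new -> 11 infected
Step 3: +8 new -> 19 infected
Step 4: +9 new -> 28 infected
Step 5: +12 new -> 40 infected
Step 6: +11 new -> 51 infected
Step 7: +8 new -> 59 infected
Step 8: +0 new -> 59 infected

Answer: 8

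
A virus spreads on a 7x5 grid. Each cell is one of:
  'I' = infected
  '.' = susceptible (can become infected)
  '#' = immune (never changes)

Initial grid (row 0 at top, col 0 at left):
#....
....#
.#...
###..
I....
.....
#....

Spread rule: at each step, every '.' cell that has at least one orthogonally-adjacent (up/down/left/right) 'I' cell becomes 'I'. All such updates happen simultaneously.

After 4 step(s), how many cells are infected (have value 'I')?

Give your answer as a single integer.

Answer: 12

Derivation:
Step 0 (initial): 1 infected
Step 1: +2 new -> 3 infected
Step 2: +2 new -> 5 infected
Step 3: +3 new -> 8 infected
Step 4: +4 new -> 12 infected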